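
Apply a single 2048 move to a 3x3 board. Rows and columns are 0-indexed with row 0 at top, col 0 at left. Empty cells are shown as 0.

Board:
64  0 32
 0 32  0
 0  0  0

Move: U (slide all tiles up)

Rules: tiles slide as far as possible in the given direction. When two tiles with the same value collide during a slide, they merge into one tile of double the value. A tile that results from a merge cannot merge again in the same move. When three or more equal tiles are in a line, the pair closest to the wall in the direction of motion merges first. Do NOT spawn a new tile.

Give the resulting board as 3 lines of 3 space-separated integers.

Slide up:
col 0: [64, 0, 0] -> [64, 0, 0]
col 1: [0, 32, 0] -> [32, 0, 0]
col 2: [32, 0, 0] -> [32, 0, 0]

Answer: 64 32 32
 0  0  0
 0  0  0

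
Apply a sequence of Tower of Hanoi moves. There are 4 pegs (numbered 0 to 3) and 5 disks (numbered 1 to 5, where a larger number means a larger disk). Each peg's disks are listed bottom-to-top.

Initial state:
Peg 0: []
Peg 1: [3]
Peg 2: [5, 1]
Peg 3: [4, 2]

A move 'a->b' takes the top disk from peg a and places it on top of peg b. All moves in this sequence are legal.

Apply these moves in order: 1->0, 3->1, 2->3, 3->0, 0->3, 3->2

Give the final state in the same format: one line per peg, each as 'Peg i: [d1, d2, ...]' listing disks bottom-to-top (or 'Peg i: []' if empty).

After move 1 (1->0):
Peg 0: [3]
Peg 1: []
Peg 2: [5, 1]
Peg 3: [4, 2]

After move 2 (3->1):
Peg 0: [3]
Peg 1: [2]
Peg 2: [5, 1]
Peg 3: [4]

After move 3 (2->3):
Peg 0: [3]
Peg 1: [2]
Peg 2: [5]
Peg 3: [4, 1]

After move 4 (3->0):
Peg 0: [3, 1]
Peg 1: [2]
Peg 2: [5]
Peg 3: [4]

After move 5 (0->3):
Peg 0: [3]
Peg 1: [2]
Peg 2: [5]
Peg 3: [4, 1]

After move 6 (3->2):
Peg 0: [3]
Peg 1: [2]
Peg 2: [5, 1]
Peg 3: [4]

Answer: Peg 0: [3]
Peg 1: [2]
Peg 2: [5, 1]
Peg 3: [4]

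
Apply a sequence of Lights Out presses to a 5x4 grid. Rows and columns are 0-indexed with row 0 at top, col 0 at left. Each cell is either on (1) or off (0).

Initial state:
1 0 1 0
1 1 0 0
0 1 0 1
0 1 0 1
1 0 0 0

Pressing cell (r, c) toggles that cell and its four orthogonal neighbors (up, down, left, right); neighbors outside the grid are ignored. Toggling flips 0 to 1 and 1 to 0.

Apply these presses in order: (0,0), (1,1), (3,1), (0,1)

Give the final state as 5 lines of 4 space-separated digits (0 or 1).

After press 1 at (0,0):
0 1 1 0
0 1 0 0
0 1 0 1
0 1 0 1
1 0 0 0

After press 2 at (1,1):
0 0 1 0
1 0 1 0
0 0 0 1
0 1 0 1
1 0 0 0

After press 3 at (3,1):
0 0 1 0
1 0 1 0
0 1 0 1
1 0 1 1
1 1 0 0

After press 4 at (0,1):
1 1 0 0
1 1 1 0
0 1 0 1
1 0 1 1
1 1 0 0

Answer: 1 1 0 0
1 1 1 0
0 1 0 1
1 0 1 1
1 1 0 0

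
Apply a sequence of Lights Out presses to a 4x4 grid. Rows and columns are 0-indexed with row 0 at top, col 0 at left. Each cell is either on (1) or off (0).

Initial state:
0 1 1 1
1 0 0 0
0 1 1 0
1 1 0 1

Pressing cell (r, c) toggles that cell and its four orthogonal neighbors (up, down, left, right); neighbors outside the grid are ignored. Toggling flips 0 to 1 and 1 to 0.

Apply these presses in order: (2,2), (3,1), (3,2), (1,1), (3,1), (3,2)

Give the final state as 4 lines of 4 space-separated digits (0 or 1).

Answer: 0 0 1 1
0 1 0 0
0 1 0 1
1 1 1 1

Derivation:
After press 1 at (2,2):
0 1 1 1
1 0 1 0
0 0 0 1
1 1 1 1

After press 2 at (3,1):
0 1 1 1
1 0 1 0
0 1 0 1
0 0 0 1

After press 3 at (3,2):
0 1 1 1
1 0 1 0
0 1 1 1
0 1 1 0

After press 4 at (1,1):
0 0 1 1
0 1 0 0
0 0 1 1
0 1 1 0

After press 5 at (3,1):
0 0 1 1
0 1 0 0
0 1 1 1
1 0 0 0

After press 6 at (3,2):
0 0 1 1
0 1 0 0
0 1 0 1
1 1 1 1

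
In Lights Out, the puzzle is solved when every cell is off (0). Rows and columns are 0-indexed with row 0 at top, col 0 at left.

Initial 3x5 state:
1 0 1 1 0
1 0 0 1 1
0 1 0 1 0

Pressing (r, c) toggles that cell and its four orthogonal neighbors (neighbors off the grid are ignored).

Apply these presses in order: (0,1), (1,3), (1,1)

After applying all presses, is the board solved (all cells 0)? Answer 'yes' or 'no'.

Answer: yes

Derivation:
After press 1 at (0,1):
0 1 0 1 0
1 1 0 1 1
0 1 0 1 0

After press 2 at (1,3):
0 1 0 0 0
1 1 1 0 0
0 1 0 0 0

After press 3 at (1,1):
0 0 0 0 0
0 0 0 0 0
0 0 0 0 0

Lights still on: 0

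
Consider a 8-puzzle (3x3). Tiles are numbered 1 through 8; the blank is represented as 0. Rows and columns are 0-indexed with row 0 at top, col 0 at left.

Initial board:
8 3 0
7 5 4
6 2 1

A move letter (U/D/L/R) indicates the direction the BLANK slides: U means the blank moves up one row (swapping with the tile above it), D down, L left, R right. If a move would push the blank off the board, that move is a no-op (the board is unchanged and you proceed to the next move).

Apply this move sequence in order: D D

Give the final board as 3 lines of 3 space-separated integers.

After move 1 (D):
8 3 4
7 5 0
6 2 1

After move 2 (D):
8 3 4
7 5 1
6 2 0

Answer: 8 3 4
7 5 1
6 2 0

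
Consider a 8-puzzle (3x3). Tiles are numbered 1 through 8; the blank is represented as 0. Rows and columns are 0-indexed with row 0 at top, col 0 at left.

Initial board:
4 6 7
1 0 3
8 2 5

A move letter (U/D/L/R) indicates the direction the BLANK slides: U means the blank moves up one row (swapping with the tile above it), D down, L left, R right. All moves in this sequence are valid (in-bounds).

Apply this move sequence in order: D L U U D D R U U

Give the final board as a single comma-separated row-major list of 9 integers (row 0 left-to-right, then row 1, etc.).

After move 1 (D):
4 6 7
1 2 3
8 0 5

After move 2 (L):
4 6 7
1 2 3
0 8 5

After move 3 (U):
4 6 7
0 2 3
1 8 5

After move 4 (U):
0 6 7
4 2 3
1 8 5

After move 5 (D):
4 6 7
0 2 3
1 8 5

After move 6 (D):
4 6 7
1 2 3
0 8 5

After move 7 (R):
4 6 7
1 2 3
8 0 5

After move 8 (U):
4 6 7
1 0 3
8 2 5

After move 9 (U):
4 0 7
1 6 3
8 2 5

Answer: 4, 0, 7, 1, 6, 3, 8, 2, 5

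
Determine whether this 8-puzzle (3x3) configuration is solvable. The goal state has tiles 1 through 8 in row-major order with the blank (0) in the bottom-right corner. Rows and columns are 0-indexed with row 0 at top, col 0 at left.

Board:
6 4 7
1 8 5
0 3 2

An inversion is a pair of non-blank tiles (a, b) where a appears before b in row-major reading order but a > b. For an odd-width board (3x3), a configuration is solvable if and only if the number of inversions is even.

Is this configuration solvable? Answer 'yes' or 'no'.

Inversions (pairs i<j in row-major order where tile[i] > tile[j] > 0): 18
18 is even, so the puzzle is solvable.

Answer: yes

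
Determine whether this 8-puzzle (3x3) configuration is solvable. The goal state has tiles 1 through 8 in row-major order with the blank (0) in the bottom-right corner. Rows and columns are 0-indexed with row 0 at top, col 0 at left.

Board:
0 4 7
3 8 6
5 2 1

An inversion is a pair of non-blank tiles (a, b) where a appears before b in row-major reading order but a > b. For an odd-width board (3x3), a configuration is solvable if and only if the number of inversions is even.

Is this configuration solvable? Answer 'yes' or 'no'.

Inversions (pairs i<j in row-major order where tile[i] > tile[j] > 0): 20
20 is even, so the puzzle is solvable.

Answer: yes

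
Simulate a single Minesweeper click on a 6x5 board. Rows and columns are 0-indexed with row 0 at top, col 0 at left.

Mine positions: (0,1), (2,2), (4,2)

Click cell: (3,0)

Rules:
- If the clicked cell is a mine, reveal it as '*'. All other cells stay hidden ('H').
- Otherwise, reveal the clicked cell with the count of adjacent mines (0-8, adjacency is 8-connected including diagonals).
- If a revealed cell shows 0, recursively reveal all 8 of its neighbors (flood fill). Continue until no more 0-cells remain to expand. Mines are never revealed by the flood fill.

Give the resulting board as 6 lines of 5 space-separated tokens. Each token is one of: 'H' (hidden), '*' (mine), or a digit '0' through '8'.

H H H H H
1 2 H H H
0 1 H H H
0 2 H H H
0 1 H H H
0 1 H H H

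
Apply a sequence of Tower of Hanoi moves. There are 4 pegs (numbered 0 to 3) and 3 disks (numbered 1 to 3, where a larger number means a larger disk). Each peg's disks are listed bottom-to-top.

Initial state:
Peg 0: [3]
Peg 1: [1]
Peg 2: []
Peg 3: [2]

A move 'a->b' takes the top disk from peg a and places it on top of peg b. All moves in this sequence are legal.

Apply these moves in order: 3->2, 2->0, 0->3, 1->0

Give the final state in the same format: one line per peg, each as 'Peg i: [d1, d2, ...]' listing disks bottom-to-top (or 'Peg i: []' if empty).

After move 1 (3->2):
Peg 0: [3]
Peg 1: [1]
Peg 2: [2]
Peg 3: []

After move 2 (2->0):
Peg 0: [3, 2]
Peg 1: [1]
Peg 2: []
Peg 3: []

After move 3 (0->3):
Peg 0: [3]
Peg 1: [1]
Peg 2: []
Peg 3: [2]

After move 4 (1->0):
Peg 0: [3, 1]
Peg 1: []
Peg 2: []
Peg 3: [2]

Answer: Peg 0: [3, 1]
Peg 1: []
Peg 2: []
Peg 3: [2]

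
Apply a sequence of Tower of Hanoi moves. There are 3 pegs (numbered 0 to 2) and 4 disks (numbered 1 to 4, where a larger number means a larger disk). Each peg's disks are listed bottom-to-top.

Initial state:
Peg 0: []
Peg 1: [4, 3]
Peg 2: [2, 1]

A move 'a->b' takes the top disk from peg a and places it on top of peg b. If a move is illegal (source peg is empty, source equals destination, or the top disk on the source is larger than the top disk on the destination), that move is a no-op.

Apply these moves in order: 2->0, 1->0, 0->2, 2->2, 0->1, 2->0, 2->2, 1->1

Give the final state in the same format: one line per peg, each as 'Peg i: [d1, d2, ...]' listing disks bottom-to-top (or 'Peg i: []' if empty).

Answer: Peg 0: [1]
Peg 1: [4, 3]
Peg 2: [2]

Derivation:
After move 1 (2->0):
Peg 0: [1]
Peg 1: [4, 3]
Peg 2: [2]

After move 2 (1->0):
Peg 0: [1]
Peg 1: [4, 3]
Peg 2: [2]

After move 3 (0->2):
Peg 0: []
Peg 1: [4, 3]
Peg 2: [2, 1]

After move 4 (2->2):
Peg 0: []
Peg 1: [4, 3]
Peg 2: [2, 1]

After move 5 (0->1):
Peg 0: []
Peg 1: [4, 3]
Peg 2: [2, 1]

After move 6 (2->0):
Peg 0: [1]
Peg 1: [4, 3]
Peg 2: [2]

After move 7 (2->2):
Peg 0: [1]
Peg 1: [4, 3]
Peg 2: [2]

After move 8 (1->1):
Peg 0: [1]
Peg 1: [4, 3]
Peg 2: [2]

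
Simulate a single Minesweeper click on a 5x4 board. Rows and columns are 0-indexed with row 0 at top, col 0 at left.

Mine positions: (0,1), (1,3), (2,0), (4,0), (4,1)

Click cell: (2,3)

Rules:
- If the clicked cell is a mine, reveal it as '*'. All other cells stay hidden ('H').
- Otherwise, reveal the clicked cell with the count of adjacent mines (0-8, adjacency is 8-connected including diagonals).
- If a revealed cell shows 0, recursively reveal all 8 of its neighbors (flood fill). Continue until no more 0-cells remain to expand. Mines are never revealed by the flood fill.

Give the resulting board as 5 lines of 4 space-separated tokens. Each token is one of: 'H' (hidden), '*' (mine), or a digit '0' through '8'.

H H H H
H H H H
H H H 1
H H H H
H H H H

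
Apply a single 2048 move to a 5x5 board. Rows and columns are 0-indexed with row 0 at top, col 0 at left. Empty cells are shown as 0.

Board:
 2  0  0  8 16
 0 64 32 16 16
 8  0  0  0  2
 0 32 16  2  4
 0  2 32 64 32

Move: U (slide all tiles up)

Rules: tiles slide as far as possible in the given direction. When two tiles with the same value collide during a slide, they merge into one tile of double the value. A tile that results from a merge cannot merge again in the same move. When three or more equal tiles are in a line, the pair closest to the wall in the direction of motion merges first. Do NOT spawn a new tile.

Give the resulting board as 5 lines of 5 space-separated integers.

Slide up:
col 0: [2, 0, 8, 0, 0] -> [2, 8, 0, 0, 0]
col 1: [0, 64, 0, 32, 2] -> [64, 32, 2, 0, 0]
col 2: [0, 32, 0, 16, 32] -> [32, 16, 32, 0, 0]
col 3: [8, 16, 0, 2, 64] -> [8, 16, 2, 64, 0]
col 4: [16, 16, 2, 4, 32] -> [32, 2, 4, 32, 0]

Answer:  2 64 32  8 32
 8 32 16 16  2
 0  2 32  2  4
 0  0  0 64 32
 0  0  0  0  0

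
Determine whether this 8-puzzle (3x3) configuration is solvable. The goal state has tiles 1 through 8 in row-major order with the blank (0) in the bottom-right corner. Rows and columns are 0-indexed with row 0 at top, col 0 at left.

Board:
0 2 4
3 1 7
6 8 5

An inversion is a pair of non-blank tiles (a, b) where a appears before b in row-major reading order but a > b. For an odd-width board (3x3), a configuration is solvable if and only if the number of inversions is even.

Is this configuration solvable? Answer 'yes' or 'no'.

Inversions (pairs i<j in row-major order where tile[i] > tile[j] > 0): 8
8 is even, so the puzzle is solvable.

Answer: yes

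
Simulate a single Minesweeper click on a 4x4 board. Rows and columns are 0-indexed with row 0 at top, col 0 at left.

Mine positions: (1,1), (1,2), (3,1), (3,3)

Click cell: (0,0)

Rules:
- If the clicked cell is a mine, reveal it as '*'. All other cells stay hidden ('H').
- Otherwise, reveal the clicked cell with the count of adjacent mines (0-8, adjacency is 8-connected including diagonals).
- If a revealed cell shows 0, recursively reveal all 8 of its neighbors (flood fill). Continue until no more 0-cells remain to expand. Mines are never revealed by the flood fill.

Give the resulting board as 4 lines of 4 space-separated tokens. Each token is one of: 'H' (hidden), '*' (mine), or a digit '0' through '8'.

1 H H H
H H H H
H H H H
H H H H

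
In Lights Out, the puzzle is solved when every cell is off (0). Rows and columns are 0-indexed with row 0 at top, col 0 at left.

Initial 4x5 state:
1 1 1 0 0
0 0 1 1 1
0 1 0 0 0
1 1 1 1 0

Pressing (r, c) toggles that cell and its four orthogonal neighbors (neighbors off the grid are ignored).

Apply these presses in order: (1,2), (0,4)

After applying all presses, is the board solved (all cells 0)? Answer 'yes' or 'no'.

Answer: no

Derivation:
After press 1 at (1,2):
1 1 0 0 0
0 1 0 0 1
0 1 1 0 0
1 1 1 1 0

After press 2 at (0,4):
1 1 0 1 1
0 1 0 0 0
0 1 1 0 0
1 1 1 1 0

Lights still on: 11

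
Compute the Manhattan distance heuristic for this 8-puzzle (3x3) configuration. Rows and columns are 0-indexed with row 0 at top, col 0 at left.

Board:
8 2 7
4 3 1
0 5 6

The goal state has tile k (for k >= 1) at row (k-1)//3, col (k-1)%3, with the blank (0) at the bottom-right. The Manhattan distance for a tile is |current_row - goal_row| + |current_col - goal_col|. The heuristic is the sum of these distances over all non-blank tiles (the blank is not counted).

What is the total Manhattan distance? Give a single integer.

Answer: 14

Derivation:
Tile 8: at (0,0), goal (2,1), distance |0-2|+|0-1| = 3
Tile 2: at (0,1), goal (0,1), distance |0-0|+|1-1| = 0
Tile 7: at (0,2), goal (2,0), distance |0-2|+|2-0| = 4
Tile 4: at (1,0), goal (1,0), distance |1-1|+|0-0| = 0
Tile 3: at (1,1), goal (0,2), distance |1-0|+|1-2| = 2
Tile 1: at (1,2), goal (0,0), distance |1-0|+|2-0| = 3
Tile 5: at (2,1), goal (1,1), distance |2-1|+|1-1| = 1
Tile 6: at (2,2), goal (1,2), distance |2-1|+|2-2| = 1
Sum: 3 + 0 + 4 + 0 + 2 + 3 + 1 + 1 = 14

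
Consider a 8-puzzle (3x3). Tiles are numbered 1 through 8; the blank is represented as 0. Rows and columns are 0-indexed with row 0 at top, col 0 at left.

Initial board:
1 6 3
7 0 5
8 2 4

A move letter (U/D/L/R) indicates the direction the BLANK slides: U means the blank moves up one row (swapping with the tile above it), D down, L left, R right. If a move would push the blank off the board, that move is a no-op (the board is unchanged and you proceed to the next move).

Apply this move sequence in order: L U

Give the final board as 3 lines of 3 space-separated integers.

Answer: 0 6 3
1 7 5
8 2 4

Derivation:
After move 1 (L):
1 6 3
0 7 5
8 2 4

After move 2 (U):
0 6 3
1 7 5
8 2 4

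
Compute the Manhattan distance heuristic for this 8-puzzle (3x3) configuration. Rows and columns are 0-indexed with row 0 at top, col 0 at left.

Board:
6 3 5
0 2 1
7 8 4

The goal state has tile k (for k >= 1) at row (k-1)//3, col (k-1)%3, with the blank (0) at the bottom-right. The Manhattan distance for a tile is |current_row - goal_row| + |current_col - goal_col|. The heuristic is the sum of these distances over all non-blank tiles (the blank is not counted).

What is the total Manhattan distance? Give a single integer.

Tile 6: (0,0)->(1,2) = 3
Tile 3: (0,1)->(0,2) = 1
Tile 5: (0,2)->(1,1) = 2
Tile 2: (1,1)->(0,1) = 1
Tile 1: (1,2)->(0,0) = 3
Tile 7: (2,0)->(2,0) = 0
Tile 8: (2,1)->(2,1) = 0
Tile 4: (2,2)->(1,0) = 3
Sum: 3 + 1 + 2 + 1 + 3 + 0 + 0 + 3 = 13

Answer: 13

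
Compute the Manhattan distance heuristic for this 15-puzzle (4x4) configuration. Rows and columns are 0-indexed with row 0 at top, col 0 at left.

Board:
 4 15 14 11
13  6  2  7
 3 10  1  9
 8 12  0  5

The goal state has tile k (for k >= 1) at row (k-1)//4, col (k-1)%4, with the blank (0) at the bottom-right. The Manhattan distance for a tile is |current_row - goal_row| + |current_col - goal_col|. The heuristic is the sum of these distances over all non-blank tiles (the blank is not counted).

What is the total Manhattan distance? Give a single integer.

Tile 4: (0,0)->(0,3) = 3
Tile 15: (0,1)->(3,2) = 4
Tile 14: (0,2)->(3,1) = 4
Tile 11: (0,3)->(2,2) = 3
Tile 13: (1,0)->(3,0) = 2
Tile 6: (1,1)->(1,1) = 0
Tile 2: (1,2)->(0,1) = 2
Tile 7: (1,3)->(1,2) = 1
Tile 3: (2,0)->(0,2) = 4
Tile 10: (2,1)->(2,1) = 0
Tile 1: (2,2)->(0,0) = 4
Tile 9: (2,3)->(2,0) = 3
Tile 8: (3,0)->(1,3) = 5
Tile 12: (3,1)->(2,3) = 3
Tile 5: (3,3)->(1,0) = 5
Sum: 3 + 4 + 4 + 3 + 2 + 0 + 2 + 1 + 4 + 0 + 4 + 3 + 5 + 3 + 5 = 43

Answer: 43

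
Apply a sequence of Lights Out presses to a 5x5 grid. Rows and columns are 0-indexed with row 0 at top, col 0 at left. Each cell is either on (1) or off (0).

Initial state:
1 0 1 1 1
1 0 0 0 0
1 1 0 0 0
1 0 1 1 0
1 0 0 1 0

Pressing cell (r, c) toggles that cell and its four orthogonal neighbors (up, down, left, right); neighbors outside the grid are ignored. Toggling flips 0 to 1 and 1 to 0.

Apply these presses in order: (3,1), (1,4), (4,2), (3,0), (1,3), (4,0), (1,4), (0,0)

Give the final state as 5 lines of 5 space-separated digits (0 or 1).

After press 1 at (3,1):
1 0 1 1 1
1 0 0 0 0
1 0 0 0 0
0 1 0 1 0
1 1 0 1 0

After press 2 at (1,4):
1 0 1 1 0
1 0 0 1 1
1 0 0 0 1
0 1 0 1 0
1 1 0 1 0

After press 3 at (4,2):
1 0 1 1 0
1 0 0 1 1
1 0 0 0 1
0 1 1 1 0
1 0 1 0 0

After press 4 at (3,0):
1 0 1 1 0
1 0 0 1 1
0 0 0 0 1
1 0 1 1 0
0 0 1 0 0

After press 5 at (1,3):
1 0 1 0 0
1 0 1 0 0
0 0 0 1 1
1 0 1 1 0
0 0 1 0 0

After press 6 at (4,0):
1 0 1 0 0
1 0 1 0 0
0 0 0 1 1
0 0 1 1 0
1 1 1 0 0

After press 7 at (1,4):
1 0 1 0 1
1 0 1 1 1
0 0 0 1 0
0 0 1 1 0
1 1 1 0 0

After press 8 at (0,0):
0 1 1 0 1
0 0 1 1 1
0 0 0 1 0
0 0 1 1 0
1 1 1 0 0

Answer: 0 1 1 0 1
0 0 1 1 1
0 0 0 1 0
0 0 1 1 0
1 1 1 0 0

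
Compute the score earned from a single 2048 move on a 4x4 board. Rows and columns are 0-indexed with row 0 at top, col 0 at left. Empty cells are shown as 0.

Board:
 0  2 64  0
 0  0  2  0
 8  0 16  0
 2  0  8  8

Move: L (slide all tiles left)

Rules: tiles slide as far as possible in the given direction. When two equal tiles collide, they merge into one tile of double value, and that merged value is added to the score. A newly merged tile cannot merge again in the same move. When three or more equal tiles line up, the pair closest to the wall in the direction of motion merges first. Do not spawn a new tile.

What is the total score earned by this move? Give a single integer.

Answer: 16

Derivation:
Slide left:
row 0: [0, 2, 64, 0] -> [2, 64, 0, 0]  score +0 (running 0)
row 1: [0, 0, 2, 0] -> [2, 0, 0, 0]  score +0 (running 0)
row 2: [8, 0, 16, 0] -> [8, 16, 0, 0]  score +0 (running 0)
row 3: [2, 0, 8, 8] -> [2, 16, 0, 0]  score +16 (running 16)
Board after move:
 2 64  0  0
 2  0  0  0
 8 16  0  0
 2 16  0  0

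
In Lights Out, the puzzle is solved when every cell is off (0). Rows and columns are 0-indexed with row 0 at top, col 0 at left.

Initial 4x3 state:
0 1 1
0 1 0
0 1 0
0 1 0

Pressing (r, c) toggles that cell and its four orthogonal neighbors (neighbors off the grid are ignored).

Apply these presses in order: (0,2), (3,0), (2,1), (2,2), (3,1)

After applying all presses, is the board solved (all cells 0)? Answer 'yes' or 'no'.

After press 1 at (0,2):
0 0 0
0 1 1
0 1 0
0 1 0

After press 2 at (3,0):
0 0 0
0 1 1
1 1 0
1 0 0

After press 3 at (2,1):
0 0 0
0 0 1
0 0 1
1 1 0

After press 4 at (2,2):
0 0 0
0 0 0
0 1 0
1 1 1

After press 5 at (3,1):
0 0 0
0 0 0
0 0 0
0 0 0

Lights still on: 0

Answer: yes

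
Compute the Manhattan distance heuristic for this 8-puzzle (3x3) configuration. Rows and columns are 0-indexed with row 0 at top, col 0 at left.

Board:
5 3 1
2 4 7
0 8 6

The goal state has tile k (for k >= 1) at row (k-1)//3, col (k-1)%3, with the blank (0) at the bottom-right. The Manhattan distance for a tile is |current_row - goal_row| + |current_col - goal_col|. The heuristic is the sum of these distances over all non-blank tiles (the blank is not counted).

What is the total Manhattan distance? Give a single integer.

Answer: 12

Derivation:
Tile 5: (0,0)->(1,1) = 2
Tile 3: (0,1)->(0,2) = 1
Tile 1: (0,2)->(0,0) = 2
Tile 2: (1,0)->(0,1) = 2
Tile 4: (1,1)->(1,0) = 1
Tile 7: (1,2)->(2,0) = 3
Tile 8: (2,1)->(2,1) = 0
Tile 6: (2,2)->(1,2) = 1
Sum: 2 + 1 + 2 + 2 + 1 + 3 + 0 + 1 = 12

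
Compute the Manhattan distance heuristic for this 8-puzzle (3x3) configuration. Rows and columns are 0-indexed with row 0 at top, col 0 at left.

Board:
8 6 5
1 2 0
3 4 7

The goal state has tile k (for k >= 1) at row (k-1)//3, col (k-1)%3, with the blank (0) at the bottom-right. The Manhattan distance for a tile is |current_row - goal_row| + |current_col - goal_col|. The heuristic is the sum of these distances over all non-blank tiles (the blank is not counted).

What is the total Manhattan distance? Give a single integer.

Answer: 17

Derivation:
Tile 8: (0,0)->(2,1) = 3
Tile 6: (0,1)->(1,2) = 2
Tile 5: (0,2)->(1,1) = 2
Tile 1: (1,0)->(0,0) = 1
Tile 2: (1,1)->(0,1) = 1
Tile 3: (2,0)->(0,2) = 4
Tile 4: (2,1)->(1,0) = 2
Tile 7: (2,2)->(2,0) = 2
Sum: 3 + 2 + 2 + 1 + 1 + 4 + 2 + 2 = 17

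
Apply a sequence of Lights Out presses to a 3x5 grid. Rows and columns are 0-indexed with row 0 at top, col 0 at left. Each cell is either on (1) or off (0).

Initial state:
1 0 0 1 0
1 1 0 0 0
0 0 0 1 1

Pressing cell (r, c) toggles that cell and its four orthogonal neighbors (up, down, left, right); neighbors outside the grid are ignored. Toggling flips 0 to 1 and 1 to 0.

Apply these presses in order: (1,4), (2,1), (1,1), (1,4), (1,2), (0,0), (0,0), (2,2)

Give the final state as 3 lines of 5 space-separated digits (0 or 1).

Answer: 1 1 1 1 0
0 0 1 1 0
1 1 1 0 1

Derivation:
After press 1 at (1,4):
1 0 0 1 1
1 1 0 1 1
0 0 0 1 0

After press 2 at (2,1):
1 0 0 1 1
1 0 0 1 1
1 1 1 1 0

After press 3 at (1,1):
1 1 0 1 1
0 1 1 1 1
1 0 1 1 0

After press 4 at (1,4):
1 1 0 1 0
0 1 1 0 0
1 0 1 1 1

After press 5 at (1,2):
1 1 1 1 0
0 0 0 1 0
1 0 0 1 1

After press 6 at (0,0):
0 0 1 1 0
1 0 0 1 0
1 0 0 1 1

After press 7 at (0,0):
1 1 1 1 0
0 0 0 1 0
1 0 0 1 1

After press 8 at (2,2):
1 1 1 1 0
0 0 1 1 0
1 1 1 0 1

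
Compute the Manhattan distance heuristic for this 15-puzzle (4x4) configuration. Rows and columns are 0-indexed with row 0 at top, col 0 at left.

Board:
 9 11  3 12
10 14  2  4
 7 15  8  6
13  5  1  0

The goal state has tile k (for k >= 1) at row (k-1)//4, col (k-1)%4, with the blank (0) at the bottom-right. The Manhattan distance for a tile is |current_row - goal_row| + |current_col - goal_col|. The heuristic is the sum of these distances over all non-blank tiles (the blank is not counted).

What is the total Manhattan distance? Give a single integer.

Answer: 32

Derivation:
Tile 9: (0,0)->(2,0) = 2
Tile 11: (0,1)->(2,2) = 3
Tile 3: (0,2)->(0,2) = 0
Tile 12: (0,3)->(2,3) = 2
Tile 10: (1,0)->(2,1) = 2
Tile 14: (1,1)->(3,1) = 2
Tile 2: (1,2)->(0,1) = 2
Tile 4: (1,3)->(0,3) = 1
Tile 7: (2,0)->(1,2) = 3
Tile 15: (2,1)->(3,2) = 2
Tile 8: (2,2)->(1,3) = 2
Tile 6: (2,3)->(1,1) = 3
Tile 13: (3,0)->(3,0) = 0
Tile 5: (3,1)->(1,0) = 3
Tile 1: (3,2)->(0,0) = 5
Sum: 2 + 3 + 0 + 2 + 2 + 2 + 2 + 1 + 3 + 2 + 2 + 3 + 0 + 3 + 5 = 32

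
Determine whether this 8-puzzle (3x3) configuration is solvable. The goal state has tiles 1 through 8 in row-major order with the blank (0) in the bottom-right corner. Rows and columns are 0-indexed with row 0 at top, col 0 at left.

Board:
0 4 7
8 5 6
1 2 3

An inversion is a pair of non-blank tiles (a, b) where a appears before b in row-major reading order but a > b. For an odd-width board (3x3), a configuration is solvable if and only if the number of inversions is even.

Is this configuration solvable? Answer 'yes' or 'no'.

Inversions (pairs i<j in row-major order where tile[i] > tile[j] > 0): 19
19 is odd, so the puzzle is not solvable.

Answer: no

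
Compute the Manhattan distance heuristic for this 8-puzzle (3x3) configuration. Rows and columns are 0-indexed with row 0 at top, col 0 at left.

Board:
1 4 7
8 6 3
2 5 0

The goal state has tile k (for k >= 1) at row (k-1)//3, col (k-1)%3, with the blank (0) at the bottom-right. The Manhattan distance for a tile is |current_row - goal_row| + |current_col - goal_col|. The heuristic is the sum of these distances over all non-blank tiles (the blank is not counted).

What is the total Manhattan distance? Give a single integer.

Tile 1: at (0,0), goal (0,0), distance |0-0|+|0-0| = 0
Tile 4: at (0,1), goal (1,0), distance |0-1|+|1-0| = 2
Tile 7: at (0,2), goal (2,0), distance |0-2|+|2-0| = 4
Tile 8: at (1,0), goal (2,1), distance |1-2|+|0-1| = 2
Tile 6: at (1,1), goal (1,2), distance |1-1|+|1-2| = 1
Tile 3: at (1,2), goal (0,2), distance |1-0|+|2-2| = 1
Tile 2: at (2,0), goal (0,1), distance |2-0|+|0-1| = 3
Tile 5: at (2,1), goal (1,1), distance |2-1|+|1-1| = 1
Sum: 0 + 2 + 4 + 2 + 1 + 1 + 3 + 1 = 14

Answer: 14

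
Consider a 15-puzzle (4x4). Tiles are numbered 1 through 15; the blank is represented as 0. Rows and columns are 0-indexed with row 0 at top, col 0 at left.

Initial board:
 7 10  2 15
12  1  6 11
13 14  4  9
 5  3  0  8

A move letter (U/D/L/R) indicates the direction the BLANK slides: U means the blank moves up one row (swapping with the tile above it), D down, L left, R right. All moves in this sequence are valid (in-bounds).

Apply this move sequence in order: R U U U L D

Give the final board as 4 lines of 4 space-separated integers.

Answer:  7 10  6  2
12  1  0 15
13 14  4 11
 5  3  8  9

Derivation:
After move 1 (R):
 7 10  2 15
12  1  6 11
13 14  4  9
 5  3  8  0

After move 2 (U):
 7 10  2 15
12  1  6 11
13 14  4  0
 5  3  8  9

After move 3 (U):
 7 10  2 15
12  1  6  0
13 14  4 11
 5  3  8  9

After move 4 (U):
 7 10  2  0
12  1  6 15
13 14  4 11
 5  3  8  9

After move 5 (L):
 7 10  0  2
12  1  6 15
13 14  4 11
 5  3  8  9

After move 6 (D):
 7 10  6  2
12  1  0 15
13 14  4 11
 5  3  8  9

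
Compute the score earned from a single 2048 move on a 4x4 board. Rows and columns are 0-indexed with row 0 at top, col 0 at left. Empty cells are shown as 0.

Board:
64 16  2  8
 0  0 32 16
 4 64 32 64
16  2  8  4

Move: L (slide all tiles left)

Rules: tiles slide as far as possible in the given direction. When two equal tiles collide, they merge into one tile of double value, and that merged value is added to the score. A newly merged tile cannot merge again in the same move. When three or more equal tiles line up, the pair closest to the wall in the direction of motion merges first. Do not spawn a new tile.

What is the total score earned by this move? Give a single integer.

Slide left:
row 0: [64, 16, 2, 8] -> [64, 16, 2, 8]  score +0 (running 0)
row 1: [0, 0, 32, 16] -> [32, 16, 0, 0]  score +0 (running 0)
row 2: [4, 64, 32, 64] -> [4, 64, 32, 64]  score +0 (running 0)
row 3: [16, 2, 8, 4] -> [16, 2, 8, 4]  score +0 (running 0)
Board after move:
64 16  2  8
32 16  0  0
 4 64 32 64
16  2  8  4

Answer: 0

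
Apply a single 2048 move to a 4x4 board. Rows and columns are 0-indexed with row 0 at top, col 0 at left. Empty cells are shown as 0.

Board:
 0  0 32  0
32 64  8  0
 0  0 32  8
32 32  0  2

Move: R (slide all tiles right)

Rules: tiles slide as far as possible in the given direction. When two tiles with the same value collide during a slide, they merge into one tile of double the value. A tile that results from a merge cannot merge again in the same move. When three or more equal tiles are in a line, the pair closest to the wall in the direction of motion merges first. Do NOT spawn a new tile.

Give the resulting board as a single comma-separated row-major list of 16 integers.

Answer: 0, 0, 0, 32, 0, 32, 64, 8, 0, 0, 32, 8, 0, 0, 64, 2

Derivation:
Slide right:
row 0: [0, 0, 32, 0] -> [0, 0, 0, 32]
row 1: [32, 64, 8, 0] -> [0, 32, 64, 8]
row 2: [0, 0, 32, 8] -> [0, 0, 32, 8]
row 3: [32, 32, 0, 2] -> [0, 0, 64, 2]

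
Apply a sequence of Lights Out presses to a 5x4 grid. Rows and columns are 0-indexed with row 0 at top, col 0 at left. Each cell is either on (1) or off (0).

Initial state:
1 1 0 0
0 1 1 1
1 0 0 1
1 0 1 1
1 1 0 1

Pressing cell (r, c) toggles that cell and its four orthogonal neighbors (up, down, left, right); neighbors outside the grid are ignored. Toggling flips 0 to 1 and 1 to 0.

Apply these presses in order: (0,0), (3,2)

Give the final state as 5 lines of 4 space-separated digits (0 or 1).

Answer: 0 0 0 0
1 1 1 1
1 0 1 1
1 1 0 0
1 1 1 1

Derivation:
After press 1 at (0,0):
0 0 0 0
1 1 1 1
1 0 0 1
1 0 1 1
1 1 0 1

After press 2 at (3,2):
0 0 0 0
1 1 1 1
1 0 1 1
1 1 0 0
1 1 1 1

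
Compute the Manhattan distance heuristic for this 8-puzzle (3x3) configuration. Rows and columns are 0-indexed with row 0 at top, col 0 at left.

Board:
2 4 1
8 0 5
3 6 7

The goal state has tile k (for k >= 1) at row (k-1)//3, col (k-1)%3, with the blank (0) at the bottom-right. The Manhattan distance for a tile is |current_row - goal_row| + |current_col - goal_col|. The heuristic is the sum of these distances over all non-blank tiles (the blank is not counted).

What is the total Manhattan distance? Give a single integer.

Answer: 16

Derivation:
Tile 2: at (0,0), goal (0,1), distance |0-0|+|0-1| = 1
Tile 4: at (0,1), goal (1,0), distance |0-1|+|1-0| = 2
Tile 1: at (0,2), goal (0,0), distance |0-0|+|2-0| = 2
Tile 8: at (1,0), goal (2,1), distance |1-2|+|0-1| = 2
Tile 5: at (1,2), goal (1,1), distance |1-1|+|2-1| = 1
Tile 3: at (2,0), goal (0,2), distance |2-0|+|0-2| = 4
Tile 6: at (2,1), goal (1,2), distance |2-1|+|1-2| = 2
Tile 7: at (2,2), goal (2,0), distance |2-2|+|2-0| = 2
Sum: 1 + 2 + 2 + 2 + 1 + 4 + 2 + 2 = 16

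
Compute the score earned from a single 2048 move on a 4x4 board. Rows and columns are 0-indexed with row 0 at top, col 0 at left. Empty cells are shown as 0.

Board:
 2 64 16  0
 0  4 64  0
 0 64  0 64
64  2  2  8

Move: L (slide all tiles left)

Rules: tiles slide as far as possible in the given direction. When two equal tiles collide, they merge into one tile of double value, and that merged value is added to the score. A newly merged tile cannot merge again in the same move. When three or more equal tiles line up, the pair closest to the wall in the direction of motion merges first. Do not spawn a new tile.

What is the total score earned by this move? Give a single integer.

Slide left:
row 0: [2, 64, 16, 0] -> [2, 64, 16, 0]  score +0 (running 0)
row 1: [0, 4, 64, 0] -> [4, 64, 0, 0]  score +0 (running 0)
row 2: [0, 64, 0, 64] -> [128, 0, 0, 0]  score +128 (running 128)
row 3: [64, 2, 2, 8] -> [64, 4, 8, 0]  score +4 (running 132)
Board after move:
  2  64  16   0
  4  64   0   0
128   0   0   0
 64   4   8   0

Answer: 132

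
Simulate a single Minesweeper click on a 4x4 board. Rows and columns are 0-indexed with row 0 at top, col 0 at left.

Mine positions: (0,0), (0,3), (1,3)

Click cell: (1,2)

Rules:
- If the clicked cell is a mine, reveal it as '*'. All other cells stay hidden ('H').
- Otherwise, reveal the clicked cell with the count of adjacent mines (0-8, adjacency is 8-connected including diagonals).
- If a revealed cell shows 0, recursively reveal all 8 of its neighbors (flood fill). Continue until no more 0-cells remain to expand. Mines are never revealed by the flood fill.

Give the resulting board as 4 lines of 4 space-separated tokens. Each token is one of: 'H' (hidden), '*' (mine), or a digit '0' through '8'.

H H H H
H H 2 H
H H H H
H H H H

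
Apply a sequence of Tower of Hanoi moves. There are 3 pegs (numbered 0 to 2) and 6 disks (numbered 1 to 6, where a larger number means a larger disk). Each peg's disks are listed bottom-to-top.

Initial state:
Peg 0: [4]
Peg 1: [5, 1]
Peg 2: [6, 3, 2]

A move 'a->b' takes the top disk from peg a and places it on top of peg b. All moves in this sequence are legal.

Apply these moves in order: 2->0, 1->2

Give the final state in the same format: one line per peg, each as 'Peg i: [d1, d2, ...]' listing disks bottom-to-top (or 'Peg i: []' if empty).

Answer: Peg 0: [4, 2]
Peg 1: [5]
Peg 2: [6, 3, 1]

Derivation:
After move 1 (2->0):
Peg 0: [4, 2]
Peg 1: [5, 1]
Peg 2: [6, 3]

After move 2 (1->2):
Peg 0: [4, 2]
Peg 1: [5]
Peg 2: [6, 3, 1]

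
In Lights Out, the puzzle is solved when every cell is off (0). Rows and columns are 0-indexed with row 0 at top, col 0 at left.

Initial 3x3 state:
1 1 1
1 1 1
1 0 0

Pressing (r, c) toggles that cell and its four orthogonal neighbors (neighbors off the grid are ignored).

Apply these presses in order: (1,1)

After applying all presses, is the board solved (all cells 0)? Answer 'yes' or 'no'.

After press 1 at (1,1):
1 0 1
0 0 0
1 1 0

Lights still on: 4

Answer: no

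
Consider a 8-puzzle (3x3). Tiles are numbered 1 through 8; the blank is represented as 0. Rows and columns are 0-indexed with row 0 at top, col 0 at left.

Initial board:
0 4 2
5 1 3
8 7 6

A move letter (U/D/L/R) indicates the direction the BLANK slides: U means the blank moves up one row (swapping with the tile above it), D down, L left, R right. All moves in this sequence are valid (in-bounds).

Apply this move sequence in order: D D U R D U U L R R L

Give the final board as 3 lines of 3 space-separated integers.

After move 1 (D):
5 4 2
0 1 3
8 7 6

After move 2 (D):
5 4 2
8 1 3
0 7 6

After move 3 (U):
5 4 2
0 1 3
8 7 6

After move 4 (R):
5 4 2
1 0 3
8 7 6

After move 5 (D):
5 4 2
1 7 3
8 0 6

After move 6 (U):
5 4 2
1 0 3
8 7 6

After move 7 (U):
5 0 2
1 4 3
8 7 6

After move 8 (L):
0 5 2
1 4 3
8 7 6

After move 9 (R):
5 0 2
1 4 3
8 7 6

After move 10 (R):
5 2 0
1 4 3
8 7 6

After move 11 (L):
5 0 2
1 4 3
8 7 6

Answer: 5 0 2
1 4 3
8 7 6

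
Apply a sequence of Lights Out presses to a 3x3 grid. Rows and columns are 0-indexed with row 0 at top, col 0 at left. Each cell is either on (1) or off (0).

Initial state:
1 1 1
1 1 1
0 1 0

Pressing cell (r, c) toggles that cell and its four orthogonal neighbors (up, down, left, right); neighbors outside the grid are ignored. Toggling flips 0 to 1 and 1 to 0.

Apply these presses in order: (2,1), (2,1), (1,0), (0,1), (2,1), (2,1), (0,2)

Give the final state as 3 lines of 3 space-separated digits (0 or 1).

Answer: 1 1 1
0 1 0
1 1 0

Derivation:
After press 1 at (2,1):
1 1 1
1 0 1
1 0 1

After press 2 at (2,1):
1 1 1
1 1 1
0 1 0

After press 3 at (1,0):
0 1 1
0 0 1
1 1 0

After press 4 at (0,1):
1 0 0
0 1 1
1 1 0

After press 5 at (2,1):
1 0 0
0 0 1
0 0 1

After press 6 at (2,1):
1 0 0
0 1 1
1 1 0

After press 7 at (0,2):
1 1 1
0 1 0
1 1 0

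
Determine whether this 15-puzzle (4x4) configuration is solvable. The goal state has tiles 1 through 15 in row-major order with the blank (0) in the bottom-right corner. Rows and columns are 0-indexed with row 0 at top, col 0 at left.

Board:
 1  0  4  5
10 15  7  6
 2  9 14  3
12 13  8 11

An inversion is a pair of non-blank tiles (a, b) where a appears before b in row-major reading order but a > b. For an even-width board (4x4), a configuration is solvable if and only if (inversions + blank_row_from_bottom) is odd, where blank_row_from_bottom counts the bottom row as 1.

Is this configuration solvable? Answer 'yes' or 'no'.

Inversions: 36
Blank is in row 0 (0-indexed from top), which is row 4 counting from the bottom (bottom = 1).
36 + 4 = 40, which is even, so the puzzle is not solvable.

Answer: no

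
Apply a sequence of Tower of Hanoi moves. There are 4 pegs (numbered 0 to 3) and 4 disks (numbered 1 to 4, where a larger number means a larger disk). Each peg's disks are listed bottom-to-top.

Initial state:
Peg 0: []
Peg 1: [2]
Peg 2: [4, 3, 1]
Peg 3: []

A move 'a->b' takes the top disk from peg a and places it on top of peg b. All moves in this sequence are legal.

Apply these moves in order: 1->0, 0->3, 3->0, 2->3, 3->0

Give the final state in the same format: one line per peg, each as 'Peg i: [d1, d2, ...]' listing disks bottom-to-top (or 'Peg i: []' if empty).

After move 1 (1->0):
Peg 0: [2]
Peg 1: []
Peg 2: [4, 3, 1]
Peg 3: []

After move 2 (0->3):
Peg 0: []
Peg 1: []
Peg 2: [4, 3, 1]
Peg 3: [2]

After move 3 (3->0):
Peg 0: [2]
Peg 1: []
Peg 2: [4, 3, 1]
Peg 3: []

After move 4 (2->3):
Peg 0: [2]
Peg 1: []
Peg 2: [4, 3]
Peg 3: [1]

After move 5 (3->0):
Peg 0: [2, 1]
Peg 1: []
Peg 2: [4, 3]
Peg 3: []

Answer: Peg 0: [2, 1]
Peg 1: []
Peg 2: [4, 3]
Peg 3: []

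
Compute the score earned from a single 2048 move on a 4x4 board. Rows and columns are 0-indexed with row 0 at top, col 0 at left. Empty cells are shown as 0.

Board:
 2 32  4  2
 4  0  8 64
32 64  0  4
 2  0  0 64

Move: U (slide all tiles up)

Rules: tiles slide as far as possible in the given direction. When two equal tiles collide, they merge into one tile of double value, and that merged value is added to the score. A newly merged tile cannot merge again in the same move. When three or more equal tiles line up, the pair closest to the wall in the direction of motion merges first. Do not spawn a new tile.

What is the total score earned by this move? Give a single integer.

Answer: 0

Derivation:
Slide up:
col 0: [2, 4, 32, 2] -> [2, 4, 32, 2]  score +0 (running 0)
col 1: [32, 0, 64, 0] -> [32, 64, 0, 0]  score +0 (running 0)
col 2: [4, 8, 0, 0] -> [4, 8, 0, 0]  score +0 (running 0)
col 3: [2, 64, 4, 64] -> [2, 64, 4, 64]  score +0 (running 0)
Board after move:
 2 32  4  2
 4 64  8 64
32  0  0  4
 2  0  0 64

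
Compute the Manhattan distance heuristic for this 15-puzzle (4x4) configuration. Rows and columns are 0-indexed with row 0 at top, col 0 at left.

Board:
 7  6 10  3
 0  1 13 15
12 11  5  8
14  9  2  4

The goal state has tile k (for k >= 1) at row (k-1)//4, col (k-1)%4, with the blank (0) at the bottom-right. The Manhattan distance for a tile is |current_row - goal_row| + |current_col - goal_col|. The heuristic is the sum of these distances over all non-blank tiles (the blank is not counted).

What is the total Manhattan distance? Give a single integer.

Tile 7: at (0,0), goal (1,2), distance |0-1|+|0-2| = 3
Tile 6: at (0,1), goal (1,1), distance |0-1|+|1-1| = 1
Tile 10: at (0,2), goal (2,1), distance |0-2|+|2-1| = 3
Tile 3: at (0,3), goal (0,2), distance |0-0|+|3-2| = 1
Tile 1: at (1,1), goal (0,0), distance |1-0|+|1-0| = 2
Tile 13: at (1,2), goal (3,0), distance |1-3|+|2-0| = 4
Tile 15: at (1,3), goal (3,2), distance |1-3|+|3-2| = 3
Tile 12: at (2,0), goal (2,3), distance |2-2|+|0-3| = 3
Tile 11: at (2,1), goal (2,2), distance |2-2|+|1-2| = 1
Tile 5: at (2,2), goal (1,0), distance |2-1|+|2-0| = 3
Tile 8: at (2,3), goal (1,3), distance |2-1|+|3-3| = 1
Tile 14: at (3,0), goal (3,1), distance |3-3|+|0-1| = 1
Tile 9: at (3,1), goal (2,0), distance |3-2|+|1-0| = 2
Tile 2: at (3,2), goal (0,1), distance |3-0|+|2-1| = 4
Tile 4: at (3,3), goal (0,3), distance |3-0|+|3-3| = 3
Sum: 3 + 1 + 3 + 1 + 2 + 4 + 3 + 3 + 1 + 3 + 1 + 1 + 2 + 4 + 3 = 35

Answer: 35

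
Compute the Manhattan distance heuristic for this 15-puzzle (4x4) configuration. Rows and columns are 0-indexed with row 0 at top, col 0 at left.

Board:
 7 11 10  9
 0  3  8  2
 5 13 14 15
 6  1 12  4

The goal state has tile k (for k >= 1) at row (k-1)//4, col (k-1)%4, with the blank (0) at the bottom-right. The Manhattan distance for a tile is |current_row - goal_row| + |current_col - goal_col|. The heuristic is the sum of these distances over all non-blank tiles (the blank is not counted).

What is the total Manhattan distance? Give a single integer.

Tile 7: at (0,0), goal (1,2), distance |0-1|+|0-2| = 3
Tile 11: at (0,1), goal (2,2), distance |0-2|+|1-2| = 3
Tile 10: at (0,2), goal (2,1), distance |0-2|+|2-1| = 3
Tile 9: at (0,3), goal (2,0), distance |0-2|+|3-0| = 5
Tile 3: at (1,1), goal (0,2), distance |1-0|+|1-2| = 2
Tile 8: at (1,2), goal (1,3), distance |1-1|+|2-3| = 1
Tile 2: at (1,3), goal (0,1), distance |1-0|+|3-1| = 3
Tile 5: at (2,0), goal (1,0), distance |2-1|+|0-0| = 1
Tile 13: at (2,1), goal (3,0), distance |2-3|+|1-0| = 2
Tile 14: at (2,2), goal (3,1), distance |2-3|+|2-1| = 2
Tile 15: at (2,3), goal (3,2), distance |2-3|+|3-2| = 2
Tile 6: at (3,0), goal (1,1), distance |3-1|+|0-1| = 3
Tile 1: at (3,1), goal (0,0), distance |3-0|+|1-0| = 4
Tile 12: at (3,2), goal (2,3), distance |3-2|+|2-3| = 2
Tile 4: at (3,3), goal (0,3), distance |3-0|+|3-3| = 3
Sum: 3 + 3 + 3 + 5 + 2 + 1 + 3 + 1 + 2 + 2 + 2 + 3 + 4 + 2 + 3 = 39

Answer: 39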